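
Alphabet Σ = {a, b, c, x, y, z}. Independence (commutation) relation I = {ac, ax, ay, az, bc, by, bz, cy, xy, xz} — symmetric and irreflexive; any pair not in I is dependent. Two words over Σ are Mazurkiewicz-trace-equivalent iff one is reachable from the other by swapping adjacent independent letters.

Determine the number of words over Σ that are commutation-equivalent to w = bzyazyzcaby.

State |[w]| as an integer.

660

piece 0:b — minimal
piece 1:z — minimal
piece 2:y rests on {1:z}
piece 3:a rests on {0:b}
piece 4:z rests on {2:y}
piece 5:y rests on {4:z}
piece 6:z rests on {5:y}
piece 7:c rests on {6:z}
piece 8:a rests on {3:a}
piece 9:b rests on {8:a}
piece 10:y rests on {6:z}
minimal pieces: {0:b, 1:z}
ways to finish when only these pieces remain (= sum over removing one remaining piece with nothing left below it):
  1 left: {7}→1  {9}→1  {10}→1
  2 left: {7,9}→2  {7,10}→2  {8,9}→1  {9,10}→2
  3 left: {3,8,9}→1  {6,7,10}→2  {7,8,9}→3  {7,9,10}→6  {8,9,10}→3
  4 left: {0,3,8,9}→1  {3,7,8,9}→4  {3,8,9,10}→4  {5,6,7,10}→2  {6,7,9,10}→8  {7,8,9,10}→12
  5 left: {0,3,7,8,9}→5  {0,3,8,9,10}→5  {3,7,8,9,10}→20  {4,5,6,7,10}→2  {5,6,7,9,10}→10  {6,7,8,9,10}→20
  6 left: {0,3,7,8,9,10}→30  {2,4,5,6,7,10}→2  {3,6,7,8,9,10}→40  {4,5,6,7,9,10}→12  {5,6,7,8,9,10}→30
  7 left: {0,3,6,7,8,9,10}→70  {1,2,4,5,6,7,10}→2  {2,4,5,6,7,9,10}→14  {3,5,6,7,8,9,10}→70  {4,5,6,7,8,9,10}→42
  8 left: {0,3,5,6,7,8,9,10}→140  {1,2,4,5,6,7,9,10}→16  {2,4,5,6,7,8,9,10}→56  {3,4,5,6,7,8,9,10}→112
  9 left: {0,3,4,5,6,7,8,9,10}→252  {1,2,4,5,6,7,8,9,10}→72  {2,3,4,5,6,7,8,9,10}→168
  placing 0:b first → 240 extensions
  placing 1:z first → 420 extensions
total linear extensions = 660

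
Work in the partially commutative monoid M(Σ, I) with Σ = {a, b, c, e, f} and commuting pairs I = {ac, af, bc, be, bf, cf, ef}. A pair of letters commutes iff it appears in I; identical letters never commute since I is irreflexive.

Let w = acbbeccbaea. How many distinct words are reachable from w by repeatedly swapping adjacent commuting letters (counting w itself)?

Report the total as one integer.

piece 0:a — minimal
piece 1:c — minimal
piece 2:b rests on {0:a}
piece 3:b rests on {2:b}
piece 4:e rests on {0:a, 1:c}
piece 5:c rests on {4:e}
piece 6:c rests on {5:c}
piece 7:b rests on {3:b}
piece 8:a rests on {4:e, 7:b}
piece 9:e rests on {6:c, 8:a}
piece 10:a rests on {9:e}
minimal pieces: {0:a, 1:c}
ways to finish when only these pieces remain (= sum over removing one remaining piece with nothing left below it):
  1 left: {10}→1
  2 left: {9,10}→1
  3 left: {6,9,10}→1  {8,9,10}→1
  4 left: {5,6,9,10}→1  {6,8,9,10}→2  {7,8,9,10}→1
  5 left: {3,7,8,9,10}→1  {5,6,8,9,10}→3  {6,7,8,9,10}→3
  6 left: {2,3,7,8,9,10}→1  {3,6,7,8,9,10}→4  {4,5,6,8,9,10}→3  {5,6,7,8,9,10}→6
  7 left: {1,4,5,6,8,9,10}→3  {2,3,6,7,8,9,10}→5  {3,5,6,7,8,9,10}→10  {4,5,6,7,8,9,10}→9
  8 left: {1,4,5,6,7,8,9,10}→12  {2,3,5,6,7,8,9,10}→15  {3,4,5,6,7,8,9,10}→19
  9 left: {1,3,4,5,6,7,8,9,10}→31  {2,3,4,5,6,7,8,9,10}→34
  placing 0:a first → 65 extensions
  placing 1:c first → 34 extensions
total linear extensions = 99

99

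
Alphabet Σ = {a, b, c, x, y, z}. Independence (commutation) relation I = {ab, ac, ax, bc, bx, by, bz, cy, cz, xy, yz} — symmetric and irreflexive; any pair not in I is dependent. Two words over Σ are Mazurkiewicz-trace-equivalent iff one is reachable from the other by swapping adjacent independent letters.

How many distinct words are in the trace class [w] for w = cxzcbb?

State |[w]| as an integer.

30

drop 0:c onto floor
drop 1:x onto {0:c}
drop 2:z onto {1:x}
drop 3:c onto {1:x}
drop 4:b onto floor
drop 5:b onto {4:b}
ground layer = {0:c, 4:b}
drop-orders for the pieces not yet dropped (sum over which currently-grounded one goes next):
  1 to go: {2} 1  {3} 1  {5} 1
  2 to go: {2,3} 2  {2,5} 2  {3,5} 2  {4,5} 1
  3 to go: {1,2,3} 2  {2,3,5} 6  {2,4,5} 3  {3,4,5} 3
  4 to go: {0,1,2,3} 2  {1,2,3,5} 8  {2,3,4,5} 12
  if 0:c drops first: 20 orders
  if 4:b drops first: 10 orders
heap linearizations: 30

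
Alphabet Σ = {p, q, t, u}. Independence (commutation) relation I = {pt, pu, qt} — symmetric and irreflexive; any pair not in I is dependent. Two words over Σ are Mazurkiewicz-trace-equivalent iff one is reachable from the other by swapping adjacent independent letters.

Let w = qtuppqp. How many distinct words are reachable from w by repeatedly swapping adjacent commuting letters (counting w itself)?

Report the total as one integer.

#0=q has no predecessor
#1=t has no predecessor
#2=u depends on [0:q, 1:t]
#3=p depends on [0:q]
#4=p depends on [3:p]
#5=q depends on [2:u, 4:p]
#6=p depends on [5:q]
sources: [0:q, 1:t]
N(rest) = Σ N(rest − s) over sources s of rest; N(one piece) = 1:
  size 1 → [6]=1
  size 2 → [5,6]=1
  size 3 → [2,5,6]=1  [4,5,6]=1
  size 4 → [1,2,5,6]=1  [2,4,5,6]=2  [3,4,5,6]=1
  size 5 → [1,2,4,5,6]=3  [2,3,4,5,6]=3
  first=0(q) contributes 6
  first=1(t) contributes 3
|[w]| = 9

9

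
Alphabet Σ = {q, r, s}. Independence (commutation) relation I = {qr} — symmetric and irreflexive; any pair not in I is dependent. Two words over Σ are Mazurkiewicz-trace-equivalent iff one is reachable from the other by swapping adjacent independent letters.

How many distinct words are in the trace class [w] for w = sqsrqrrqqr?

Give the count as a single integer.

drop 0:s onto floor
drop 1:q onto {0:s}
drop 2:s onto {1:q}
drop 3:r onto {2:s}
drop 4:q onto {2:s}
drop 5:r onto {3:r}
drop 6:r onto {5:r}
drop 7:q onto {4:q}
drop 8:q onto {7:q}
drop 9:r onto {6:r}
ground layer = {0:s}
drop-orders for the pieces not yet dropped (sum over which currently-grounded one goes next):
  1 to go: {8} 1  {9} 1
  2 to go: {6,9} 1  {7,8} 1  {8,9} 2
  3 to go: {4,7,8} 1  {5,6,9} 1  {6,8,9} 3  {7,8,9} 3
  4 to go: {3,5,6,9} 1  {4,7,8,9} 4  {5,6,8,9} 4  {6,7,8,9} 6
  5 to go: {3,5,6,8,9} 5  {4,6,7,8,9} 10  {5,6,7,8,9} 10
  6 to go: {3,5,6,7,8,9} 15  {4,5,6,7,8,9} 20
  7 to go: {3,4,5,6,7,8,9} 35
  8 to go: {2,3,4,5,6,7,8,9} 35
  if 0:s drops first: 35 orders

35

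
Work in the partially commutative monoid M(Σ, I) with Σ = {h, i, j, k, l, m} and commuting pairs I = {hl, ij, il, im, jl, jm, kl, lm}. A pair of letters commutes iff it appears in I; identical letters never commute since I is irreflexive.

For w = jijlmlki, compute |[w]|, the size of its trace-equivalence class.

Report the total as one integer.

drop 0:j onto floor
drop 1:i onto floor
drop 2:j onto {0:j}
drop 3:l onto floor
drop 4:m onto floor
drop 5:l onto {3:l}
drop 6:k onto {1:i, 2:j, 4:m}
drop 7:i onto {6:k}
ground layer = {0:j, 1:i, 3:l, 4:m}
drop-orders for the pieces not yet dropped (sum over which currently-grounded one goes next):
  1 to go: {5} 1  {7} 1
  2 to go: {3,5} 1  {5,7} 2  {6,7} 1
  3 to go: {1,6,7} 1  {2,6,7} 1  {3,5,7} 3  {4,6,7} 1  {5,6,7} 3
  4 to go: {0,2,6,7} 1  {1,2,6,7} 2  {1,4,6,7} 2  {1,5,6,7} 4  {2,4,6,7} 2  {2,5,6,7} 4  {3,5,6,7} 6  {4,5,6,7} 4
  5 to go: {0,1,2,6,7} 3  {0,2,4,6,7} 3  {0,2,5,6,7} 5  {1,2,4,6,7} 6  {1,2,5,6,7} 10  {1,3,5,6,7} 10  {1,4,5,6,7} 10  {2,3,5,6,7} 10  {2,4,5,6,7} 10  {3,4,5,6,7} 10
  6 to go: {0,1,2,4,6,7} 12  {0,1,2,5,6,7} 18  {0,2,3,5,6,7} 15  {0,2,4,5,6,7} 18  {1,2,3,5,6,7} 30  {1,2,4,5,6,7} 36  {1,3,4,5,6,7} 30  {2,3,4,5,6,7} 30
  if 0:j drops first: 126 orders
  if 1:i drops first: 63 orders
  if 3:l drops first: 84 orders
  if 4:m drops first: 63 orders
heap linearizations: 336

336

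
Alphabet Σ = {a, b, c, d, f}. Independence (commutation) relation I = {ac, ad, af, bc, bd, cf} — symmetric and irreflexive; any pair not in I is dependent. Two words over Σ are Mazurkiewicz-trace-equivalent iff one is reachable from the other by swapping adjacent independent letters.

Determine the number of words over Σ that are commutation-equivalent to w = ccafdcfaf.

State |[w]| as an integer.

piece 0:c — minimal
piece 1:c rests on {0:c}
piece 2:a — minimal
piece 3:f — minimal
piece 4:d rests on {1:c, 3:f}
piece 5:c rests on {4:d}
piece 6:f rests on {4:d}
piece 7:a rests on {2:a}
piece 8:f rests on {6:f}
minimal pieces: {0:c, 2:a, 3:f}
ways to finish when only these pieces remain (= sum over removing one remaining piece with nothing left below it):
  1 left: {5}→1  {7}→1  {8}→1
  2 left: {2,7}→1  {5,7}→2  {5,8}→2  {6,8}→1  {7,8}→2
  3 left: {2,5,7}→3  {2,7,8}→3  {5,6,8}→3  {5,7,8}→6  {6,7,8}→3
  4 left: {2,5,7,8}→12  {2,6,7,8}→6  {4,5,6,8}→3  {5,6,7,8}→12
  5 left: {1,4,5,6,8}→3  {2,5,6,7,8}→30  {3,4,5,6,8}→3  {4,5,6,7,8}→15
  6 left: {0,1,4,5,6,8}→3  {1,3,4,5,6,8}→6  {1,4,5,6,7,8}→18  {2,4,5,6,7,8}→45  {3,4,5,6,7,8}→18
  7 left: {0,1,3,4,5,6,8}→9  {0,1,4,5,6,7,8}→21  {1,2,4,5,6,7,8}→63  {1,3,4,5,6,7,8}→42  {2,3,4,5,6,7,8}→63
  placing 0:c first → 168 extensions
  placing 2:a first → 72 extensions
  placing 3:f first → 84 extensions
total linear extensions = 324

324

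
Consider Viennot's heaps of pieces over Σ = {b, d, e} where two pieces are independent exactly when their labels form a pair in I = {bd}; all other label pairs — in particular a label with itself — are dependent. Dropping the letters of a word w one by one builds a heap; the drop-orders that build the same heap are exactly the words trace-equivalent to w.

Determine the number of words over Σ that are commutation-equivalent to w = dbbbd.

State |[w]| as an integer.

piece 0:d — minimal
piece 1:b — minimal
piece 2:b rests on {1:b}
piece 3:b rests on {2:b}
piece 4:d rests on {0:d}
minimal pieces: {0:d, 1:b}
ways to finish when only these pieces remain (= sum over removing one remaining piece with nothing left below it):
  1 left: {3}→1  {4}→1
  2 left: {0,4}→1  {2,3}→1  {3,4}→2
  3 left: {0,3,4}→3  {1,2,3}→1  {2,3,4}→3
  placing 0:d first → 4 extensions
  placing 1:b first → 6 extensions
total linear extensions = 10

10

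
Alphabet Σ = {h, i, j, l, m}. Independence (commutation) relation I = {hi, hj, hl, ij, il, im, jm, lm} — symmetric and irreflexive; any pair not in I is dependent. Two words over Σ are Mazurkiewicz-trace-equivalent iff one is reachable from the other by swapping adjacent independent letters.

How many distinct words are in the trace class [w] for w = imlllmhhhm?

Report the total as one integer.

piece 0:i — minimal
piece 1:m — minimal
piece 2:l — minimal
piece 3:l rests on {2:l}
piece 4:l rests on {3:l}
piece 5:m rests on {1:m}
piece 6:h rests on {5:m}
piece 7:h rests on {6:h}
piece 8:h rests on {7:h}
piece 9:m rests on {8:h}
minimal pieces: {0:i, 1:m, 2:l}
ways to finish when only these pieces remain (= sum over removing one remaining piece with nothing left below it):
  1 left: {0}→1  {4}→1  {9}→1
  2 left: {0,4}→2  {0,9}→2  {3,4}→1  {4,9}→2  {8,9}→1
  3 left: {0,3,4}→3  {0,4,9}→6  {0,8,9}→3  {2,3,4}→1  {3,4,9}→3  {4,8,9}→3  {7,8,9}→1
  4 left: {0,2,3,4}→4  {0,3,4,9}→12  {0,4,8,9}→12  {0,7,8,9}→4  {2,3,4,9}→4  {3,4,8,9}→6  {4,7,8,9}→4  {6,7,8,9}→1
  5 left: {0,2,3,4,9}→20  {0,3,4,8,9}→30  {0,4,7,8,9}→20  {0,6,7,8,9}→5  {2,3,4,8,9}→10  {3,4,7,8,9}→10  {4,6,7,8,9}→5  {5,6,7,8,9}→1
  6 left: {0,2,3,4,8,9}→60  {0,3,4,7,8,9}→60  {0,4,6,7,8,9}→30  {0,5,6,7,8,9}→6  {1,5,6,7,8,9}→1  {2,3,4,7,8,9}→20  {3,4,6,7,8,9}→15  {4,5,6,7,8,9}→6
  7 left: {0,1,5,6,7,8,9}→7  {0,2,3,4,7,8,9}→140  {0,3,4,6,7,8,9}→105  {0,4,5,6,7,8,9}→42  {1,4,5,6,7,8,9}→7  {2,3,4,6,7,8,9}→35  {3,4,5,6,7,8,9}→21
  8 left: {0,1,4,5,6,7,8,9}→56  {0,2,3,4,6,7,8,9}→280  {0,3,4,5,6,7,8,9}→168  {1,3,4,5,6,7,8,9}→28  {2,3,4,5,6,7,8,9}→56
  placing 0:i first → 84 extensions
  placing 1:m first → 504 extensions
  placing 2:l first → 252 extensions
total linear extensions = 840

840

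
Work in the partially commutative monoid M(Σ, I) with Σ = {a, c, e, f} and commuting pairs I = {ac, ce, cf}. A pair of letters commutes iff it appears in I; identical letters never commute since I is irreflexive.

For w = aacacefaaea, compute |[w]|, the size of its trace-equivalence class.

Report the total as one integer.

55

piece 0:a — minimal
piece 1:a rests on {0:a}
piece 2:c — minimal
piece 3:a rests on {1:a}
piece 4:c rests on {2:c}
piece 5:e rests on {3:a}
piece 6:f rests on {5:e}
piece 7:a rests on {6:f}
piece 8:a rests on {7:a}
piece 9:e rests on {8:a}
piece 10:a rests on {9:e}
minimal pieces: {0:a, 2:c}
ways to finish when only these pieces remain (= sum over removing one remaining piece with nothing left below it):
  1 left: {4}→1  {10}→1
  2 left: {2,4}→1  {4,10}→2  {9,10}→1
  3 left: {2,4,10}→3  {4,9,10}→3  {8,9,10}→1
  4 left: {2,4,9,10}→6  {4,8,9,10}→4  {7,8,9,10}→1
  5 left: {2,4,8,9,10}→10  {4,7,8,9,10}→5  {6,7,8,9,10}→1
  6 left: {2,4,7,8,9,10}→15  {4,6,7,8,9,10}→6  {5,6,7,8,9,10}→1
  7 left: {2,4,6,7,8,9,10}→21  {3,5,6,7,8,9,10}→1  {4,5,6,7,8,9,10}→7
  8 left: {1,3,5,6,7,8,9,10}→1  {2,4,5,6,7,8,9,10}→28  {3,4,5,6,7,8,9,10}→8
  9 left: {0,1,3,5,6,7,8,9,10}→1  {1,3,4,5,6,7,8,9,10}→9  {2,3,4,5,6,7,8,9,10}→36
  placing 0:a first → 45 extensions
  placing 2:c first → 10 extensions
total linear extensions = 55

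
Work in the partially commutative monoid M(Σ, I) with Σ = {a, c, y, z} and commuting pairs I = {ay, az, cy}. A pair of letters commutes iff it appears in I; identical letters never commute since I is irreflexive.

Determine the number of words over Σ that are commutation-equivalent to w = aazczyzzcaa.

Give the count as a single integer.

3

drop 0:a onto floor
drop 1:a onto {0:a}
drop 2:z onto floor
drop 3:c onto {1:a, 2:z}
drop 4:z onto {3:c}
drop 5:y onto {4:z}
drop 6:z onto {5:y}
drop 7:z onto {6:z}
drop 8:c onto {7:z}
drop 9:a onto {8:c}
drop 10:a onto {9:a}
ground layer = {0:a, 2:z}
drop-orders for the pieces not yet dropped (sum over which currently-grounded one goes next):
  1 to go: {10} 1
  2 to go: {9,10} 1
  3 to go: {8,9,10} 1
  4 to go: {7,8,9,10} 1
  5 to go: {6,7,8,9,10} 1
  6 to go: {5,6,7,8,9,10} 1
  7 to go: {4,5,6,7,8,9,10} 1
  8 to go: {3,4,5,6,7,8,9,10} 1
  9 to go: {1,3,4,5,6,7,8,9,10} 1  {2,3,4,5,6,7,8,9,10} 1
  if 0:a drops first: 2 orders
  if 2:z drops first: 1 orders
heap linearizations: 3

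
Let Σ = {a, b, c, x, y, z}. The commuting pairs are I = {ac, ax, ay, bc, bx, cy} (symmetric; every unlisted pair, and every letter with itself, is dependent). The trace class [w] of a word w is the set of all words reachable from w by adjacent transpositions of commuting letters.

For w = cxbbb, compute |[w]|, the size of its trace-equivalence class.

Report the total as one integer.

10

#0=c has no predecessor
#1=x depends on [0:c]
#2=b has no predecessor
#3=b depends on [2:b]
#4=b depends on [3:b]
sources: [0:c, 2:b]
N(rest) = Σ N(rest − s) over sources s of rest; N(one piece) = 1:
  size 1 → [1]=1  [4]=1
  size 2 → [0,1]=1  [1,4]=2  [3,4]=1
  size 3 → [0,1,4]=3  [1,3,4]=3  [2,3,4]=1
  first=0(c) contributes 4
  first=2(b) contributes 6
|[w]| = 10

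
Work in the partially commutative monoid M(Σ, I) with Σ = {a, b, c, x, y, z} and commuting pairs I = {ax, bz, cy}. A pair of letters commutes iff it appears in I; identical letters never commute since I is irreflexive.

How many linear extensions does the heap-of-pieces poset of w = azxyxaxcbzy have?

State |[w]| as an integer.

0(a) covers ∅
1(z) covers 0:a
2(x) covers 1:z
3(y) covers 2:x
4(x) covers 3:y
5(a) covers 3:y
6(x) covers 4:x
7(c) covers 5:a, 6:x
8(b) covers 7:c
9(z) covers 7:c
10(y) covers 8:b, 9:z
floor of heap: 0:a
completions by unplaced set U, small U first (add the entries for U minus each lowest piece of U):
  |U|=1: {10}:1
  |U|=2: {8,10}:1  {9,10}:1
  |U|=3: {8,9,10}:2
  |U|=4: {7,8,9,10}:2
  |U|=5: {5,7,8,9,10}:2  {6,7,8,9,10}:2
  |U|=6: {4,6,7,8,9,10}:2  {5,6,7,8,9,10}:4
  |U|=7: {4,5,6,7,8,9,10}:6
  |U|=8: {3,4,5,6,7,8,9,10}:6
  |U|=9: {2,3,4,5,6,7,8,9,10}:6
  start at 0(a): 6

6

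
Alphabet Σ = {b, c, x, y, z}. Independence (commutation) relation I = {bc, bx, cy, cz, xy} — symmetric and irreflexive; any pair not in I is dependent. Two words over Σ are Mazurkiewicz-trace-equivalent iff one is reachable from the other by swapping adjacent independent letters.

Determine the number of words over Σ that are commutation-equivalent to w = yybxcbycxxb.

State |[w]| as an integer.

462

#0=y has no predecessor
#1=y depends on [0:y]
#2=b depends on [1:y]
#3=x has no predecessor
#4=c depends on [3:x]
#5=b depends on [2:b]
#6=y depends on [5:b]
#7=c depends on [4:c]
#8=x depends on [7:c]
#9=x depends on [8:x]
#10=b depends on [6:y]
sources: [0:y, 3:x]
N(rest) = Σ N(rest − s) over sources s of rest; N(one piece) = 1:
  size 1 → [9]=1  [10]=1
  size 2 → [6,10]=1  [8,9]=1  [9,10]=2
  size 3 → [5,6,10]=1  [6,9,10]=3  [7,8,9]=1  [8,9,10]=3
  size 4 → [2,5,6,10]=1  [4,7,8,9]=1  [5,6,9,10]=4  [6,8,9,10]=6  [7,8,9,10]=4
  size 5 → [1,2,5,6,10]=1  [2,5,6,9,10]=5  [3,4,7,8,9]=1  [4,7,8,9,10]=5  [5,6,8,9,10]=10  [6,7,8,9,10]=10
  size 6 → [0,1,2,5,6,10]=1  [1,2,5,6,9,10]=6  [2,5,6,8,9,10]=15  [3,4,7,8,9,10]=6  [4,6,7,8,9,10]=15  [5,6,7,8,9,10]=20
  size 7 → [0,1,2,5,6,9,10]=7  [1,2,5,6,8,9,10]=21  [2,5,6,7,8,9,10]=35  [3,4,6,7,8,9,10]=21  [4,5,6,7,8,9,10]=35
  size 8 → [0,1,2,5,6,8,9,10]=28  [1,2,5,6,7,8,9,10]=56  [2,4,5,6,7,8,9,10]=70  [3,4,5,6,7,8,9,10]=56
  size 9 → [0,1,2,5,6,7,8,9,10]=84  [1,2,4,5,6,7,8,9,10]=126  [2,3,4,5,6,7,8,9,10]=126
  first=0(y) contributes 252
  first=3(x) contributes 210
|[w]| = 462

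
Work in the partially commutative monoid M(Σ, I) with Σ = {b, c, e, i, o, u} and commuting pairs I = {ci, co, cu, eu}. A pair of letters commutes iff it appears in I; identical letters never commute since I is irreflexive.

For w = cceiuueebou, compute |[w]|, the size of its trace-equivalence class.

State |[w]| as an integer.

6

#0=c has no predecessor
#1=c depends on [0:c]
#2=e depends on [1:c]
#3=i depends on [2:e]
#4=u depends on [3:i]
#5=u depends on [4:u]
#6=e depends on [3:i]
#7=e depends on [6:e]
#8=b depends on [5:u, 7:e]
#9=o depends on [8:b]
#10=u depends on [9:o]
sources: [0:c]
N(rest) = Σ N(rest − s) over sources s of rest; N(one piece) = 1:
  size 1 → [10]=1
  size 2 → [9,10]=1
  size 3 → [8,9,10]=1
  size 4 → [5,8,9,10]=1  [7,8,9,10]=1
  size 5 → [4,5,8,9,10]=1  [5,7,8,9,10]=2  [6,7,8,9,10]=1
  size 6 → [4,5,7,8,9,10]=3  [5,6,7,8,9,10]=3
  size 7 → [4,5,6,7,8,9,10]=6
  size 8 → [3,4,5,6,7,8,9,10]=6
  size 9 → [2,3,4,5,6,7,8,9,10]=6
  first=0(c) contributes 6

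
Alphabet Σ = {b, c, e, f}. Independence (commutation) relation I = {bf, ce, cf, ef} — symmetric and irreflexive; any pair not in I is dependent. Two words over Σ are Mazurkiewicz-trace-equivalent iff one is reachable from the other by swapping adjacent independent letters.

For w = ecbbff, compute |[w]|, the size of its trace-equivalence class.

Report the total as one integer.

30

drop 0:e onto floor
drop 1:c onto floor
drop 2:b onto {0:e, 1:c}
drop 3:b onto {2:b}
drop 4:f onto floor
drop 5:f onto {4:f}
ground layer = {0:e, 1:c, 4:f}
drop-orders for the pieces not yet dropped (sum over which currently-grounded one goes next):
  1 to go: {3} 1  {5} 1
  2 to go: {2,3} 1  {3,5} 2  {4,5} 1
  3 to go: {0,2,3} 1  {1,2,3} 1  {2,3,5} 3  {3,4,5} 3
  4 to go: {0,1,2,3} 2  {0,2,3,5} 4  {1,2,3,5} 4  {2,3,4,5} 6
  if 0:e drops first: 10 orders
  if 1:c drops first: 10 orders
  if 4:f drops first: 10 orders
heap linearizations: 30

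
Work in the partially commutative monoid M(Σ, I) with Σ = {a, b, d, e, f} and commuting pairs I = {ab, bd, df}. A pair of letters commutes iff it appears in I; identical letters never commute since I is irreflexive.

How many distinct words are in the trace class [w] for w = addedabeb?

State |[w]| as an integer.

3

drop 0:a onto floor
drop 1:d onto {0:a}
drop 2:d onto {1:d}
drop 3:e onto {2:d}
drop 4:d onto {3:e}
drop 5:a onto {4:d}
drop 6:b onto {3:e}
drop 7:e onto {5:a, 6:b}
drop 8:b onto {7:e}
ground layer = {0:a}
drop-orders for the pieces not yet dropped (sum over which currently-grounded one goes next):
  1 to go: {8} 1
  2 to go: {7,8} 1
  3 to go: {5,7,8} 1  {6,7,8} 1
  4 to go: {4,5,7,8} 1  {5,6,7,8} 2
  5 to go: {4,5,6,7,8} 3
  6 to go: {3,4,5,6,7,8} 3
  7 to go: {2,3,4,5,6,7,8} 3
  if 0:a drops first: 3 orders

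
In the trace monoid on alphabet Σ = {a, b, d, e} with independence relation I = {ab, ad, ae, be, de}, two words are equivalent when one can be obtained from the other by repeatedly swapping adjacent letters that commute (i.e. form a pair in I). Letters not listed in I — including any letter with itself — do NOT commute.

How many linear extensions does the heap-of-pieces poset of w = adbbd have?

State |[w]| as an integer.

5

#0=a has no predecessor
#1=d has no predecessor
#2=b depends on [1:d]
#3=b depends on [2:b]
#4=d depends on [3:b]
sources: [0:a, 1:d]
N(rest) = Σ N(rest − s) over sources s of rest; N(one piece) = 1:
  size 1 → [0]=1  [4]=1
  size 2 → [0,4]=2  [3,4]=1
  size 3 → [0,3,4]=3  [2,3,4]=1
  first=0(a) contributes 1
  first=1(d) contributes 4
|[w]| = 5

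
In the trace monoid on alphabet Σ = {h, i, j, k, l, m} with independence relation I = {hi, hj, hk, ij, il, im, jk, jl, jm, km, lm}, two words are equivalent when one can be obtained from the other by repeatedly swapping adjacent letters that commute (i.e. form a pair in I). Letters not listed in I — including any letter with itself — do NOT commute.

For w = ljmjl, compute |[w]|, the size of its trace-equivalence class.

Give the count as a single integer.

30

0(l) covers ∅
1(j) covers ∅
2(m) covers ∅
3(j) covers 1:j
4(l) covers 0:l
floor of heap: 0:l, 1:j, 2:m
completions by unplaced set U, small U first (add the entries for U minus each lowest piece of U):
  |U|=1: {2}:1  {3}:1  {4}:1
  |U|=2: {0,4}:1  {1,3}:1  {2,3}:2  {2,4}:2  {3,4}:2
  |U|=3: {0,2,4}:3  {0,3,4}:3  {1,2,3}:3  {1,3,4}:3  {2,3,4}:6
  start at 0(l): 12
  start at 1(j): 12
  start at 2(m): 6
sum over floor = 30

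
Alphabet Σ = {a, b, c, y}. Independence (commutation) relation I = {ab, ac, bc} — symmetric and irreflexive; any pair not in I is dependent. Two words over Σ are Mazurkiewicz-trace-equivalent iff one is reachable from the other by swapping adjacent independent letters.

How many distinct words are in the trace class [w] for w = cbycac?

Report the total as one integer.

drop 0:c onto floor
drop 1:b onto floor
drop 2:y onto {0:c, 1:b}
drop 3:c onto {2:y}
drop 4:a onto {2:y}
drop 5:c onto {3:c}
ground layer = {0:c, 1:b}
drop-orders for the pieces not yet dropped (sum over which currently-grounded one goes next):
  1 to go: {4} 1  {5} 1
  2 to go: {3,5} 1  {4,5} 2
  3 to go: {3,4,5} 3
  4 to go: {2,3,4,5} 3
  if 0:c drops first: 3 orders
  if 1:b drops first: 3 orders
heap linearizations: 6

6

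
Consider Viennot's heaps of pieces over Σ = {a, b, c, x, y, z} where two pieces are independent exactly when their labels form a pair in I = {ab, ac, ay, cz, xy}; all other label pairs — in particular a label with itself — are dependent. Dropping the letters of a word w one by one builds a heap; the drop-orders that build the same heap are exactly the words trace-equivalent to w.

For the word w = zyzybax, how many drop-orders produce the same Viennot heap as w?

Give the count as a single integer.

0(z) covers ∅
1(y) covers 0:z
2(z) covers 1:y
3(y) covers 2:z
4(b) covers 3:y
5(a) covers 2:z
6(x) covers 4:b, 5:a
floor of heap: 0:z
completions by unplaced set U, small U first (add the entries for U minus each lowest piece of U):
  |U|=1: {6}:1
  |U|=2: {4,6}:1  {5,6}:1
  |U|=3: {3,4,6}:1  {4,5,6}:2
  |U|=4: {3,4,5,6}:3
  |U|=5: {2,3,4,5,6}:3
  start at 0(z): 3

3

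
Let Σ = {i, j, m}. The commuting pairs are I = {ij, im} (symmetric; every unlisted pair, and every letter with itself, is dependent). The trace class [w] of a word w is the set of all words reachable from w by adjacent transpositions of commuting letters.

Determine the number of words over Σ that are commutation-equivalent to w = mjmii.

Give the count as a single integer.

#0=m has no predecessor
#1=j depends on [0:m]
#2=m depends on [1:j]
#3=i has no predecessor
#4=i depends on [3:i]
sources: [0:m, 3:i]
N(rest) = Σ N(rest − s) over sources s of rest; N(one piece) = 1:
  size 1 → [2]=1  [4]=1
  size 2 → [1,2]=1  [2,4]=2  [3,4]=1
  size 3 → [0,1,2]=1  [1,2,4]=3  [2,3,4]=3
  first=0(m) contributes 6
  first=3(i) contributes 4
|[w]| = 10

10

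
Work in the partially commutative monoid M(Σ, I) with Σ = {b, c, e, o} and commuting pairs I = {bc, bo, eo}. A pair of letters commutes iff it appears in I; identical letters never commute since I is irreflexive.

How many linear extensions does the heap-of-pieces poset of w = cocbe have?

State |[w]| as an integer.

0(c) covers ∅
1(o) covers 0:c
2(c) covers 1:o
3(b) covers ∅
4(e) covers 2:c, 3:b
floor of heap: 0:c, 3:b
completions by unplaced set U, small U first (add the entries for U minus each lowest piece of U):
  |U|=1: {4}:1
  |U|=2: {2,4}:1  {3,4}:1
  |U|=3: {1,2,4}:1  {2,3,4}:2
  start at 0(c): 3
  start at 3(b): 1
sum over floor = 4

4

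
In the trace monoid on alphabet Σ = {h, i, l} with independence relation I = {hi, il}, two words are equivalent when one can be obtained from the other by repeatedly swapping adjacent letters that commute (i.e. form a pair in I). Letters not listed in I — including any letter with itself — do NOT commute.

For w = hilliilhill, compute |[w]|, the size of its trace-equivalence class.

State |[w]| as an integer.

#0=h has no predecessor
#1=i has no predecessor
#2=l depends on [0:h]
#3=l depends on [2:l]
#4=i depends on [1:i]
#5=i depends on [4:i]
#6=l depends on [3:l]
#7=h depends on [6:l]
#8=i depends on [5:i]
#9=l depends on [7:h]
#10=l depends on [9:l]
sources: [0:h, 1:i]
N(rest) = Σ N(rest − s) over sources s of rest; N(one piece) = 1:
  size 1 → [8]=1  [10]=1
  size 2 → [5,8]=1  [8,10]=2  [9,10]=1
  size 3 → [4,5,8]=1  [5,8,10]=3  [7,9,10]=1  [8,9,10]=3
  size 4 → [1,4,5,8]=1  [4,5,8,10]=4  [5,8,9,10]=6  [6,7,9,10]=1  [7,8,9,10]=4
  size 5 → [1,4,5,8,10]=5  [3,6,7,9,10]=1  [4,5,8,9,10]=10  [5,7,8,9,10]=10  [6,7,8,9,10]=5
  size 6 → [1,4,5,8,9,10]=15  [2,3,6,7,9,10]=1  [3,6,7,8,9,10]=6  [4,5,7,8,9,10]=20  [5,6,7,8,9,10]=15
  size 7 → [0,2,3,6,7,9,10]=1  [1,4,5,7,8,9,10]=35  [2,3,6,7,8,9,10]=7  [3,5,6,7,8,9,10]=21  [4,5,6,7,8,9,10]=35
  size 8 → [0,2,3,6,7,8,9,10]=8  [1,4,5,6,7,8,9,10]=70  [2,3,5,6,7,8,9,10]=28  [3,4,5,6,7,8,9,10]=56
  size 9 → [0,2,3,5,6,7,8,9,10]=36  [1,3,4,5,6,7,8,9,10]=126  [2,3,4,5,6,7,8,9,10]=84
  first=0(h) contributes 210
  first=1(i) contributes 120
|[w]| = 330

330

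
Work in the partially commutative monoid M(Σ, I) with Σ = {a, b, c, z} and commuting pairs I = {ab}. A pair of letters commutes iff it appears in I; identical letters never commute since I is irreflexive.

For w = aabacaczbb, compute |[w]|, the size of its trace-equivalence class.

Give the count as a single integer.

4

0(a) covers ∅
1(a) covers 0:a
2(b) covers ∅
3(a) covers 1:a
4(c) covers 2:b, 3:a
5(a) covers 4:c
6(c) covers 5:a
7(z) covers 6:c
8(b) covers 7:z
9(b) covers 8:b
floor of heap: 0:a, 2:b
completions by unplaced set U, small U first (add the entries for U minus each lowest piece of U):
  |U|=1: {9}:1
  |U|=2: {8,9}:1
  |U|=3: {7,8,9}:1
  |U|=4: {6,7,8,9}:1
  |U|=5: {5,6,7,8,9}:1
  |U|=6: {4,5,6,7,8,9}:1
  |U|=7: {2,4,5,6,7,8,9}:1  {3,4,5,6,7,8,9}:1
  |U|=8: {1,3,4,5,6,7,8,9}:1  {2,3,4,5,6,7,8,9}:2
  start at 0(a): 3
  start at 2(b): 1
sum over floor = 4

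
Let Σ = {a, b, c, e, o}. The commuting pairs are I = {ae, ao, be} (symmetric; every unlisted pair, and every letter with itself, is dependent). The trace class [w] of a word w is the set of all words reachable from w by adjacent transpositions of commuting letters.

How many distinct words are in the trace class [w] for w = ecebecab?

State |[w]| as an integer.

#0=e has no predecessor
#1=c depends on [0:e]
#2=e depends on [1:c]
#3=b depends on [1:c]
#4=e depends on [2:e]
#5=c depends on [3:b, 4:e]
#6=a depends on [5:c]
#7=b depends on [6:a]
sources: [0:e]
N(rest) = Σ N(rest − s) over sources s of rest; N(one piece) = 1:
  size 1 → [7]=1
  size 2 → [6,7]=1
  size 3 → [5,6,7]=1
  size 4 → [3,5,6,7]=1  [4,5,6,7]=1
  size 5 → [2,4,5,6,7]=1  [3,4,5,6,7]=2
  size 6 → [2,3,4,5,6,7]=3
  first=0(e) contributes 3

3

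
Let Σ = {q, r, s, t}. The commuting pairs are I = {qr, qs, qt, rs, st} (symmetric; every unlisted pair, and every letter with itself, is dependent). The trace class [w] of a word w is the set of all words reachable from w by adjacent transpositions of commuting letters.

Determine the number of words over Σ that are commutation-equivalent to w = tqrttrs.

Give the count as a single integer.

#0=t has no predecessor
#1=q has no predecessor
#2=r depends on [0:t]
#3=t depends on [2:r]
#4=t depends on [3:t]
#5=r depends on [4:t]
#6=s has no predecessor
sources: [0:t, 1:q, 6:s]
N(rest) = Σ N(rest − s) over sources s of rest; N(one piece) = 1:
  size 1 → [1]=1  [5]=1  [6]=1
  size 2 → [1,5]=2  [1,6]=2  [4,5]=1  [5,6]=2
  size 3 → [1,4,5]=3  [1,5,6]=6  [3,4,5]=1  [4,5,6]=3
  size 4 → [1,3,4,5]=4  [1,4,5,6]=12  [2,3,4,5]=1  [3,4,5,6]=4
  size 5 → [0,2,3,4,5]=1  [1,2,3,4,5]=5  [1,3,4,5,6]=20  [2,3,4,5,6]=5
  first=0(t) contributes 30
  first=1(q) contributes 6
  first=6(s) contributes 6
|[w]| = 42

42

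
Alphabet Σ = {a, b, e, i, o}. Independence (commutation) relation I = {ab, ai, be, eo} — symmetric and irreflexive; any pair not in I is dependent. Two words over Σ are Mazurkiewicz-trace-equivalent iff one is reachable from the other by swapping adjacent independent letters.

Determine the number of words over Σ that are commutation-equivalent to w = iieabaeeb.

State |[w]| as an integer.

21

0(i) covers ∅
1(i) covers 0:i
2(e) covers 1:i
3(a) covers 2:e
4(b) covers 1:i
5(a) covers 3:a
6(e) covers 5:a
7(e) covers 6:e
8(b) covers 4:b
floor of heap: 0:i
completions by unplaced set U, small U first (add the entries for U minus each lowest piece of U):
  |U|=1: {7}:1  {8}:1
  |U|=2: {4,8}:1  {6,7}:1  {7,8}:2
  |U|=3: {4,7,8}:3  {5,6,7}:1  {6,7,8}:3
  |U|=4: {3,5,6,7}:1  {4,6,7,8}:6  {5,6,7,8}:4
  |U|=5: {2,3,5,6,7}:1  {3,5,6,7,8}:5  {4,5,6,7,8}:10
  |U|=6: {2,3,5,6,7,8}:6  {3,4,5,6,7,8}:15
  |U|=7: {2,3,4,5,6,7,8}:21
  start at 0(i): 21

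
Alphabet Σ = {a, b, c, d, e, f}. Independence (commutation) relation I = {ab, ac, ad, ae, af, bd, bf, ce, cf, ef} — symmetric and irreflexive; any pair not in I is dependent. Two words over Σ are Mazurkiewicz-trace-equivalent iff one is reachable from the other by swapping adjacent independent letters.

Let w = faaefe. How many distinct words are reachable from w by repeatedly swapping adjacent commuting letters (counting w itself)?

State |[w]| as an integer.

drop 0:f onto floor
drop 1:a onto floor
drop 2:a onto {1:a}
drop 3:e onto floor
drop 4:f onto {0:f}
drop 5:e onto {3:e}
ground layer = {0:f, 1:a, 3:e}
drop-orders for the pieces not yet dropped (sum over which currently-grounded one goes next):
  1 to go: {2} 1  {4} 1  {5} 1
  2 to go: {0,4} 1  {1,2} 1  {2,4} 2  {2,5} 2  {3,5} 1  {4,5} 2
  3 to go: {0,2,4} 3  {0,4,5} 3  {1,2,4} 3  {1,2,5} 3  {2,3,5} 3  {2,4,5} 6  {3,4,5} 3
  4 to go: {0,1,2,4} 6  {0,2,4,5} 12  {0,3,4,5} 6  {1,2,3,5} 6  {1,2,4,5} 12  {2,3,4,5} 12
  if 0:f drops first: 30 orders
  if 1:a drops first: 30 orders
  if 3:e drops first: 30 orders
heap linearizations: 90

90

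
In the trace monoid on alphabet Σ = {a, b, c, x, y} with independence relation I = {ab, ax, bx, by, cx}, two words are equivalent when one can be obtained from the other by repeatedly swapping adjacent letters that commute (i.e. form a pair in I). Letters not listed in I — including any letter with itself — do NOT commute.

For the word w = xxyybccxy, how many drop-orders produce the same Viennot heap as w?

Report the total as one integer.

#0=x has no predecessor
#1=x depends on [0:x]
#2=y depends on [1:x]
#3=y depends on [2:y]
#4=b has no predecessor
#5=c depends on [3:y, 4:b]
#6=c depends on [5:c]
#7=x depends on [3:y]
#8=y depends on [6:c, 7:x]
sources: [0:x, 4:b]
N(rest) = Σ N(rest − s) over sources s of rest; N(one piece) = 1:
  size 1 → [8]=1
  size 2 → [6,8]=1  [7,8]=1
  size 3 → [5,6,8]=1  [6,7,8]=2
  size 4 → [4,5,6,8]=1  [5,6,7,8]=3
  size 5 → [3,5,6,7,8]=3  [4,5,6,7,8]=4
  size 6 → [2,3,5,6,7,8]=3  [3,4,5,6,7,8]=7
  size 7 → [1,2,3,5,6,7,8]=3  [2,3,4,5,6,7,8]=10
  first=0(x) contributes 13
  first=4(b) contributes 3
|[w]| = 16

16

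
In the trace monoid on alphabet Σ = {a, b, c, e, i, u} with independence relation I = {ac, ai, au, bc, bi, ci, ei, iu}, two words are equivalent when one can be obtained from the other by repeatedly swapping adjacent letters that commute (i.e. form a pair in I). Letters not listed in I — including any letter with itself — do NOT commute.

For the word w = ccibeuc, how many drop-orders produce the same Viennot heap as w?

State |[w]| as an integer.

21

#0=c has no predecessor
#1=c depends on [0:c]
#2=i has no predecessor
#3=b has no predecessor
#4=e depends on [1:c, 3:b]
#5=u depends on [4:e]
#6=c depends on [5:u]
sources: [0:c, 2:i, 3:b]
N(rest) = Σ N(rest − s) over sources s of rest; N(one piece) = 1:
  size 1 → [2]=1  [6]=1
  size 2 → [2,6]=2  [5,6]=1
  size 3 → [2,5,6]=3  [4,5,6]=1
  size 4 → [1,4,5,6]=1  [2,4,5,6]=4  [3,4,5,6]=1
  size 5 → [0,1,4,5,6]=1  [1,2,4,5,6]=5  [1,3,4,5,6]=2  [2,3,4,5,6]=5
  first=0(c) contributes 12
  first=2(i) contributes 3
  first=3(b) contributes 6
|[w]| = 21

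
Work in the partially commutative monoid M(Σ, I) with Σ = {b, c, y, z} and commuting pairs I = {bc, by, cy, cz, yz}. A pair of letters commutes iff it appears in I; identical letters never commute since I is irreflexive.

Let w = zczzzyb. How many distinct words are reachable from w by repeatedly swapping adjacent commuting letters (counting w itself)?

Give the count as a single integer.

42

#0=z has no predecessor
#1=c has no predecessor
#2=z depends on [0:z]
#3=z depends on [2:z]
#4=z depends on [3:z]
#5=y has no predecessor
#6=b depends on [4:z]
sources: [0:z, 1:c, 5:y]
N(rest) = Σ N(rest − s) over sources s of rest; N(one piece) = 1:
  size 1 → [1]=1  [5]=1  [6]=1
  size 2 → [1,5]=2  [1,6]=2  [4,6]=1  [5,6]=2
  size 3 → [1,4,6]=3  [1,5,6]=6  [3,4,6]=1  [4,5,6]=3
  size 4 → [1,3,4,6]=4  [1,4,5,6]=12  [2,3,4,6]=1  [3,4,5,6]=4
  size 5 → [0,2,3,4,6]=1  [1,2,3,4,6]=5  [1,3,4,5,6]=20  [2,3,4,5,6]=5
  first=0(z) contributes 30
  first=1(c) contributes 6
  first=5(y) contributes 6
|[w]| = 42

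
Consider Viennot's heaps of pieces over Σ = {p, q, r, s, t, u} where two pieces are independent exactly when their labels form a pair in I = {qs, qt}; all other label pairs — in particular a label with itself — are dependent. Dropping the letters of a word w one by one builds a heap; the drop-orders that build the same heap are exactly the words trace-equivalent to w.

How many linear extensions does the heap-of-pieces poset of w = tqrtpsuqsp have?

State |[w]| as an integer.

#0=t has no predecessor
#1=q has no predecessor
#2=r depends on [0:t, 1:q]
#3=t depends on [2:r]
#4=p depends on [3:t]
#5=s depends on [4:p]
#6=u depends on [5:s]
#7=q depends on [6:u]
#8=s depends on [6:u]
#9=p depends on [7:q, 8:s]
sources: [0:t, 1:q]
N(rest) = Σ N(rest − s) over sources s of rest; N(one piece) = 1:
  size 1 → [9]=1
  size 2 → [7,9]=1  [8,9]=1
  size 3 → [7,8,9]=2
  size 4 → [6,7,8,9]=2
  size 5 → [5,6,7,8,9]=2
  size 6 → [4,5,6,7,8,9]=2
  size 7 → [3,4,5,6,7,8,9]=2
  size 8 → [2,3,4,5,6,7,8,9]=2
  first=0(t) contributes 2
  first=1(q) contributes 2
|[w]| = 4

4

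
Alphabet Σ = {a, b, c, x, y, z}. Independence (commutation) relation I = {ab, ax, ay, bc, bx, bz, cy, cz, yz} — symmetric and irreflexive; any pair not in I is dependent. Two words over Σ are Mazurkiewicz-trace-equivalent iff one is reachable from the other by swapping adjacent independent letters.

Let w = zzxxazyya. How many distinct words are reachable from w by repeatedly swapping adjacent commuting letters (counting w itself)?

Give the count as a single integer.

piece 0:z — minimal
piece 1:z rests on {0:z}
piece 2:x rests on {1:z}
piece 3:x rests on {2:x}
piece 4:a rests on {1:z}
piece 5:z rests on {3:x, 4:a}
piece 6:y rests on {3:x}
piece 7:y rests on {6:y}
piece 8:a rests on {5:z}
minimal pieces: {0:z}
ways to finish when only these pieces remain (= sum over removing one remaining piece with nothing left below it):
  1 left: {7}→1  {8}→1
  2 left: {5,8}→1  {6,7}→1  {7,8}→2
  3 left: {4,5,8}→1  {5,7,8}→3  {6,7,8}→3
  4 left: {4,5,7,8}→4  {5,6,7,8}→6
  5 left: {3,5,6,7,8}→6  {4,5,6,7,8}→10
  6 left: {2,3,5,6,7,8}→6  {3,4,5,6,7,8}→16
  7 left: {2,3,4,5,6,7,8}→22
  placing 0:z first → 22 extensions

22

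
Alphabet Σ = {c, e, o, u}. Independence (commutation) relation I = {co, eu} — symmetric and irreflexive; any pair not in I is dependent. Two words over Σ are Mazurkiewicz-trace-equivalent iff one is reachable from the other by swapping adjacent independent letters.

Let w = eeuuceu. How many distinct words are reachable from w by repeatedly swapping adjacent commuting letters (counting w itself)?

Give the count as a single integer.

#0=e has no predecessor
#1=e depends on [0:e]
#2=u has no predecessor
#3=u depends on [2:u]
#4=c depends on [1:e, 3:u]
#5=e depends on [4:c]
#6=u depends on [4:c]
sources: [0:e, 2:u]
N(rest) = Σ N(rest − s) over sources s of rest; N(one piece) = 1:
  size 1 → [5]=1  [6]=1
  size 2 → [5,6]=2
  size 3 → [4,5,6]=2
  size 4 → [1,4,5,6]=2  [3,4,5,6]=2
  size 5 → [0,1,4,5,6]=2  [1,3,4,5,6]=4  [2,3,4,5,6]=2
  first=0(e) contributes 6
  first=2(u) contributes 6
|[w]| = 12

12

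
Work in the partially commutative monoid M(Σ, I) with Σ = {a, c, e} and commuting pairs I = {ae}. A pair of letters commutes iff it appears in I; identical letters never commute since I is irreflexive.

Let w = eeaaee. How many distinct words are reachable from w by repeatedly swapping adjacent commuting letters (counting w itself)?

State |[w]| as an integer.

#0=e has no predecessor
#1=e depends on [0:e]
#2=a has no predecessor
#3=a depends on [2:a]
#4=e depends on [1:e]
#5=e depends on [4:e]
sources: [0:e, 2:a]
N(rest) = Σ N(rest − s) over sources s of rest; N(one piece) = 1:
  size 1 → [3]=1  [5]=1
  size 2 → [2,3]=1  [3,5]=2  [4,5]=1
  size 3 → [1,4,5]=1  [2,3,5]=3  [3,4,5]=3
  size 4 → [0,1,4,5]=1  [1,3,4,5]=4  [2,3,4,5]=6
  first=0(e) contributes 10
  first=2(a) contributes 5
|[w]| = 15

15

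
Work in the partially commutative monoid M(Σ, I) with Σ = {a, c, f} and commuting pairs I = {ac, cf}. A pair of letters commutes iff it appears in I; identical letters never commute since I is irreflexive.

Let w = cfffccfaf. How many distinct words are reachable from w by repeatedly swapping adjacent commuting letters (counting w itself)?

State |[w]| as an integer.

84

#0=c has no predecessor
#1=f has no predecessor
#2=f depends on [1:f]
#3=f depends on [2:f]
#4=c depends on [0:c]
#5=c depends on [4:c]
#6=f depends on [3:f]
#7=a depends on [6:f]
#8=f depends on [7:a]
sources: [0:c, 1:f]
N(rest) = Σ N(rest − s) over sources s of rest; N(one piece) = 1:
  size 1 → [5]=1  [8]=1
  size 2 → [4,5]=1  [5,8]=2  [7,8]=1
  size 3 → [0,4,5]=1  [4,5,8]=3  [5,7,8]=3  [6,7,8]=1
  size 4 → [0,4,5,8]=4  [3,6,7,8]=1  [4,5,7,8]=6  [5,6,7,8]=4
  size 5 → [0,4,5,7,8]=10  [2,3,6,7,8]=1  [3,5,6,7,8]=5  [4,5,6,7,8]=10
  size 6 → [0,4,5,6,7,8]=20  [1,2,3,6,7,8]=1  [2,3,5,6,7,8]=6  [3,4,5,6,7,8]=15
  size 7 → [0,3,4,5,6,7,8]=35  [1,2,3,5,6,7,8]=7  [2,3,4,5,6,7,8]=21
  first=0(c) contributes 28
  first=1(f) contributes 56
|[w]| = 84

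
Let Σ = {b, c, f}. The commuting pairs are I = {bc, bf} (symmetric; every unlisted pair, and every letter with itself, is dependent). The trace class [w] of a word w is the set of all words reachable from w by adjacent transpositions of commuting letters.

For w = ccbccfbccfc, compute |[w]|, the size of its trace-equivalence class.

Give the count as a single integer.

55

piece 0:c — minimal
piece 1:c rests on {0:c}
piece 2:b — minimal
piece 3:c rests on {1:c}
piece 4:c rests on {3:c}
piece 5:f rests on {4:c}
piece 6:b rests on {2:b}
piece 7:c rests on {5:f}
piece 8:c rests on {7:c}
piece 9:f rests on {8:c}
piece 10:c rests on {9:f}
minimal pieces: {0:c, 2:b}
ways to finish when only these pieces remain (= sum over removing one remaining piece with nothing left below it):
  1 left: {6}→1  {10}→1
  2 left: {2,6}→1  {6,10}→2  {9,10}→1
  3 left: {2,6,10}→3  {6,9,10}→3  {8,9,10}→1
  4 left: {2,6,9,10}→6  {6,8,9,10}→4  {7,8,9,10}→1
  5 left: {2,6,8,9,10}→10  {5,7,8,9,10}→1  {6,7,8,9,10}→5
  6 left: {2,6,7,8,9,10}→15  {4,5,7,8,9,10}→1  {5,6,7,8,9,10}→6
  7 left: {2,5,6,7,8,9,10}→21  {3,4,5,7,8,9,10}→1  {4,5,6,7,8,9,10}→7
  8 left: {1,3,4,5,7,8,9,10}→1  {2,4,5,6,7,8,9,10}→28  {3,4,5,6,7,8,9,10}→8
  9 left: {0,1,3,4,5,7,8,9,10}→1  {1,3,4,5,6,7,8,9,10}→9  {2,3,4,5,6,7,8,9,10}→36
  placing 0:c first → 45 extensions
  placing 2:b first → 10 extensions
total linear extensions = 55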